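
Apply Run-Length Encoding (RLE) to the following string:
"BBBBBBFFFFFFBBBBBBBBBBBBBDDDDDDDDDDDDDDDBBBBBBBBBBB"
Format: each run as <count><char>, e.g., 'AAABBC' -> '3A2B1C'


Scanning runs left to right:
  i=0: run of 'B' x 6 -> '6B'
  i=6: run of 'F' x 6 -> '6F'
  i=12: run of 'B' x 13 -> '13B'
  i=25: run of 'D' x 15 -> '15D'
  i=40: run of 'B' x 11 -> '11B'

RLE = 6B6F13B15D11B


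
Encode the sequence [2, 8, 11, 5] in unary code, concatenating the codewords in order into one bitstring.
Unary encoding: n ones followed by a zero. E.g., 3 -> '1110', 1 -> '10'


Encode each number as n ones followed by a terminating 0:
  2 -> 110 (3 bits)
  8 -> 111111110 (9 bits)
  11 -> 111111111110 (12 bits)
  5 -> 111110 (6 bits)
Total length = 3 + 9 + 12 + 6 = 30 bits.

Unary([2, 8, 11, 5]) = 110111111110111111111110111110 (30 bits)


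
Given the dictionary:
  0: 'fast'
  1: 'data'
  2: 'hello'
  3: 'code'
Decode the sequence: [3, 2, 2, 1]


Look up each index in the dictionary:
  3 -> 'code'
  2 -> 'hello'
  2 -> 'hello'
  1 -> 'data'

Decoded: "code hello hello data"


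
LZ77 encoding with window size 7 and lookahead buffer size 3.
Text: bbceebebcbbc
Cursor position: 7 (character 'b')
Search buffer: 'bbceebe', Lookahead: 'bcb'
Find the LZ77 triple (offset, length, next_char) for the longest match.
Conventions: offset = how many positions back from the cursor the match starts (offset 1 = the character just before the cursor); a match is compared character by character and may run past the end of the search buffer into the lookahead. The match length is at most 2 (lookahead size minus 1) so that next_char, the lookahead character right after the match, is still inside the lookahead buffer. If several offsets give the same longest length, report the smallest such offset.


Try each offset into the search buffer:
  offset=1 (pos 6, char 'e'): match length 0
  offset=2 (pos 5, char 'b'): match length 1
  offset=3 (pos 4, char 'e'): match length 0
  offset=4 (pos 3, char 'e'): match length 0
  offset=5 (pos 2, char 'c'): match length 0
  offset=6 (pos 1, char 'b'): match length 2
  offset=7 (pos 0, char 'b'): match length 1
Longest match has length 2 at offset 6.
next_char = character at position 7 + 2 = 9 -> 'b'

Best match: offset=6, length=2 (matching 'bc' starting at position 1)
LZ77 triple: (6, 2, 'b')


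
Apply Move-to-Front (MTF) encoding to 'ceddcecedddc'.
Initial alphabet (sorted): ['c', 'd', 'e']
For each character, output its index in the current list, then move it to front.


MTF encoding:
'c': index 0 in ['c', 'd', 'e'] -> ['c', 'd', 'e']
'e': index 2 in ['c', 'd', 'e'] -> ['e', 'c', 'd']
'd': index 2 in ['e', 'c', 'd'] -> ['d', 'e', 'c']
'd': index 0 in ['d', 'e', 'c'] -> ['d', 'e', 'c']
'c': index 2 in ['d', 'e', 'c'] -> ['c', 'd', 'e']
'e': index 2 in ['c', 'd', 'e'] -> ['e', 'c', 'd']
'c': index 1 in ['e', 'c', 'd'] -> ['c', 'e', 'd']
'e': index 1 in ['c', 'e', 'd'] -> ['e', 'c', 'd']
'd': index 2 in ['e', 'c', 'd'] -> ['d', 'e', 'c']
'd': index 0 in ['d', 'e', 'c'] -> ['d', 'e', 'c']
'd': index 0 in ['d', 'e', 'c'] -> ['d', 'e', 'c']
'c': index 2 in ['d', 'e', 'c'] -> ['c', 'd', 'e']


Output: [0, 2, 2, 0, 2, 2, 1, 1, 2, 0, 0, 2]


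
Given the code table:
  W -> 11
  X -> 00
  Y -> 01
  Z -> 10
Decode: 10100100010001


Decoding:
10 -> Z
10 -> Z
01 -> Y
00 -> X
01 -> Y
00 -> X
01 -> Y


Result: ZZYXYXY


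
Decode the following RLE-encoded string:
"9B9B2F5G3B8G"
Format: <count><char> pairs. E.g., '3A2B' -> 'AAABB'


Expanding each <count><char> pair:
  9B -> 'BBBBBBBBB'
  9B -> 'BBBBBBBBB'
  2F -> 'FF'
  5G -> 'GGGGG'
  3B -> 'BBB'
  8G -> 'GGGGGGGG'

Decoded = BBBBBBBBBBBBBBBBBBFFGGGGGBBBGGGGGGGG


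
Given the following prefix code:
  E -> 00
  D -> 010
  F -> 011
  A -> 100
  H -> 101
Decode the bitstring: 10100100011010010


Decoding step by step:
Bits 101 -> H
Bits 00 -> E
Bits 100 -> A
Bits 011 -> F
Bits 010 -> D
Bits 010 -> D


Decoded message: HEAFDD


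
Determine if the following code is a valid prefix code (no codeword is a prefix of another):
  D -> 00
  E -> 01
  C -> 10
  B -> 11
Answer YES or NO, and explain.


Checking each pair (does one codeword prefix another?):
  D='00' vs E='01': no prefix
  D='00' vs C='10': no prefix
  D='00' vs B='11': no prefix
  E='01' vs D='00': no prefix
  E='01' vs C='10': no prefix
  E='01' vs B='11': no prefix
  C='10' vs D='00': no prefix
  C='10' vs E='01': no prefix
  C='10' vs B='11': no prefix
  B='11' vs D='00': no prefix
  B='11' vs E='01': no prefix
  B='11' vs C='10': no prefix
No violation found over all pairs.

YES -- this is a valid prefix code. No codeword is a prefix of any other codeword.


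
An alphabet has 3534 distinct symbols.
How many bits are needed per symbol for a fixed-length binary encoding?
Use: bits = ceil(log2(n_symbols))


log2(3534) = 11.7871
Bracket: 2^11 = 2048 < 3534 <= 2^12 = 4096
So ceil(log2(3534)) = 12

bits = ceil(log2(3534)) = ceil(11.7871) = 12 bits


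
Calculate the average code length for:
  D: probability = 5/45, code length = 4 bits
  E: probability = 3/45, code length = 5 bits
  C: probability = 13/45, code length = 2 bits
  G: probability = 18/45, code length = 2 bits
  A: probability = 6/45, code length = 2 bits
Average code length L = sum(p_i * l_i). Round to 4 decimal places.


Weighted contributions p_i * l_i:
  D: (5/45) * 4 = 20/45
  E: (3/45) * 5 = 15/45
  C: (13/45) * 2 = 26/45
  G: (18/45) * 2 = 36/45
  A: (6/45) * 2 = 12/45
Sum = (20 + 15 + 26 + 36 + 12)/45 = 109/45

L = 109/45 = 2.4222 bits/symbol


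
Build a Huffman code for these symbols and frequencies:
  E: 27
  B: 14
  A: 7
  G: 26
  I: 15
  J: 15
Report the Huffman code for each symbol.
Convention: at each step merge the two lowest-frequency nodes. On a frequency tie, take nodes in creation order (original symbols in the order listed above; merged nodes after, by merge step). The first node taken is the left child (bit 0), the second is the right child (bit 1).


Huffman tree construction:
Step 1: Merge A(7) + B(14) = 21
Step 2: Merge I(15) + J(15) = 30
Step 3: Merge (A+B)(21) + G(26) = 47
Step 4: Merge E(27) + (I+J)(30) = 57
Step 5: Merge ((A+B)+G)(47) + (E+(I+J))(57) = 104
Read each symbol's code off the tree from the root (left child = 0, right child = 1).

Codes:
  E: 10 (length 2)
  B: 001 (length 3)
  A: 000 (length 3)
  G: 01 (length 2)
  I: 110 (length 3)
  J: 111 (length 3)
Average code length: 259/104 = 2.4904 bits/symbol


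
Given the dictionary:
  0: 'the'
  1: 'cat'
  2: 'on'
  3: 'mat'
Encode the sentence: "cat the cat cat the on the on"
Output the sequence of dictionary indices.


Look up each word in the dictionary:
  'cat' -> 1
  'the' -> 0
  'cat' -> 1
  'cat' -> 1
  'the' -> 0
  'on' -> 2
  'the' -> 0
  'on' -> 2

Encoded: [1, 0, 1, 1, 0, 2, 0, 2]


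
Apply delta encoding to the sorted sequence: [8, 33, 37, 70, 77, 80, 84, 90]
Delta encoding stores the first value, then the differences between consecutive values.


First value: 8
Deltas:
  33 - 8 = 25
  37 - 33 = 4
  70 - 37 = 33
  77 - 70 = 7
  80 - 77 = 3
  84 - 80 = 4
  90 - 84 = 6


Delta encoded: [8, 25, 4, 33, 7, 3, 4, 6]


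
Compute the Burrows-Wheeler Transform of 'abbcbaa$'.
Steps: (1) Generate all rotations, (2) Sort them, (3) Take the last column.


Rotations (sorted):
  0: $abbcbaa -> last char: a
  1: a$abbcba -> last char: a
  2: aa$abbcb -> last char: b
  3: abbcbaa$ -> last char: $
  4: baa$abbc -> last char: c
  5: bbcbaa$a -> last char: a
  6: bcbaa$ab -> last char: b
  7: cbaa$abb -> last char: b


BWT = aab$cabb


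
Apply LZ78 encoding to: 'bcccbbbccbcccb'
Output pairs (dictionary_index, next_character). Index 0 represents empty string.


LZ78 encoding steps:
Dictionary: {0: ''}
Step 1: w='' (idx 0), next='b' -> output (0, 'b'), add 'b' as idx 1
Step 2: w='' (idx 0), next='c' -> output (0, 'c'), add 'c' as idx 2
Step 3: w='c' (idx 2), next='c' -> output (2, 'c'), add 'cc' as idx 3
Step 4: w='b' (idx 1), next='b' -> output (1, 'b'), add 'bb' as idx 4
Step 5: w='b' (idx 1), next='c' -> output (1, 'c'), add 'bc' as idx 5
Step 6: w='c' (idx 2), next='b' -> output (2, 'b'), add 'cb' as idx 6
Step 7: w='cc' (idx 3), next='c' -> output (3, 'c'), add 'ccc' as idx 7
Step 8: w='b' (idx 1), end of input -> output (1, '')


Encoded: [(0, 'b'), (0, 'c'), (2, 'c'), (1, 'b'), (1, 'c'), (2, 'b'), (3, 'c'), (1, '')]


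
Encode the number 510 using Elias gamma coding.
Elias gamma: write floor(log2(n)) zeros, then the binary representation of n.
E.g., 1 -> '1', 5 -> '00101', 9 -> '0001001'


num_bits = floor(log2(510)) + 1 = 9
leading_zeros = num_bits - 1 = 8
binary(510) = 111111110

Elias gamma(510) = '00000000' + '111111110' = 00000000111111110 (17 bits)


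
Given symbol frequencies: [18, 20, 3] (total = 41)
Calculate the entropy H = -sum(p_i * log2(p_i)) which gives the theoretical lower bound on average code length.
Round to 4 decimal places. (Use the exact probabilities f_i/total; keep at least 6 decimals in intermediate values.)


Per-symbol terms -p_i * log2(p_i) with p_i = f_i/41:
  p = 18/41 = 0.439024: log2(p) = -1.187627, -p*log2(p) = 0.521397
  p = 20/41 = 0.487805: log2(p) = -1.035624, -p*log2(p) = 0.505182
  p = 3/41 = 0.073171: log2(p) = -3.772590, -p*log2(p) = 0.276043
H = 0.521397 + 0.505182 + 0.276043 = 1.302622

H = 1.3026 bits/symbol


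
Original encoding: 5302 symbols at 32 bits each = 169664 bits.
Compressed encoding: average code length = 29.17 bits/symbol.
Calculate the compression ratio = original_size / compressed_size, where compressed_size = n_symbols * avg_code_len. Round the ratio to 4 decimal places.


original_size = n_symbols * orig_bits = 5302 * 32 = 169664 bits
compressed_size = n_symbols * avg_code_len = 5302 * 29.17 = 154659.34 bits
ratio = original_size / compressed_size = 169664 / 154659.34 = 1.097

Compression ratio = 1.097


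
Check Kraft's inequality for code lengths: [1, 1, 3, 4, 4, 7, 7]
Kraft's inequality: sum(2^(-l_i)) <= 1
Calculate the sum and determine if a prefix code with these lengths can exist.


Sum = 2^(-1) + 2^(-1) + 2^(-3) + 2^(-4) + 2^(-4) + 2^(-7) + 2^(-7)
    = 0.5 + 0.5 + 0.125 + 0.0625 + 0.0625 + 0.0078125 + 0.0078125
    = 162/128 = 1.265625
Since 1.265625 > 1, Kraft's inequality is NOT satisfied.
A prefix code with these lengths CANNOT exist.

Kraft sum = 1.265625. Not satisfied.


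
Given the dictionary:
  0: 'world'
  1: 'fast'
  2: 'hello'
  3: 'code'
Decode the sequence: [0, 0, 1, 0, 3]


Look up each index in the dictionary:
  0 -> 'world'
  0 -> 'world'
  1 -> 'fast'
  0 -> 'world'
  3 -> 'code'

Decoded: "world world fast world code"


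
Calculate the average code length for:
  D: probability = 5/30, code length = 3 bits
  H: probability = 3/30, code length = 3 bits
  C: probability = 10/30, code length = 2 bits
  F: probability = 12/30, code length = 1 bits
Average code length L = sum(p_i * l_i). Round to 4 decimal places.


Weighted contributions p_i * l_i:
  D: (5/30) * 3 = 15/30
  H: (3/30) * 3 = 9/30
  C: (10/30) * 2 = 20/30
  F: (12/30) * 1 = 12/30
Sum = (15 + 9 + 20 + 12)/30 = 56/30

L = 56/30 = 1.8667 bits/symbol


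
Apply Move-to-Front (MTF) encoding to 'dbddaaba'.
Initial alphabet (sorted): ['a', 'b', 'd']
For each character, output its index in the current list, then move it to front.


MTF encoding:
'd': index 2 in ['a', 'b', 'd'] -> ['d', 'a', 'b']
'b': index 2 in ['d', 'a', 'b'] -> ['b', 'd', 'a']
'd': index 1 in ['b', 'd', 'a'] -> ['d', 'b', 'a']
'd': index 0 in ['d', 'b', 'a'] -> ['d', 'b', 'a']
'a': index 2 in ['d', 'b', 'a'] -> ['a', 'd', 'b']
'a': index 0 in ['a', 'd', 'b'] -> ['a', 'd', 'b']
'b': index 2 in ['a', 'd', 'b'] -> ['b', 'a', 'd']
'a': index 1 in ['b', 'a', 'd'] -> ['a', 'b', 'd']


Output: [2, 2, 1, 0, 2, 0, 2, 1]


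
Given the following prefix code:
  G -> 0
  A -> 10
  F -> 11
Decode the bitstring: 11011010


Decoding step by step:
Bits 11 -> F
Bits 0 -> G
Bits 11 -> F
Bits 0 -> G
Bits 10 -> A


Decoded message: FGFGA


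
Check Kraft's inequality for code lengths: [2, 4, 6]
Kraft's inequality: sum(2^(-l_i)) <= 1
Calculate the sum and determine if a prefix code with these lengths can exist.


Sum = 2^(-2) + 2^(-4) + 2^(-6)
    = 0.25 + 0.0625 + 0.015625
    = 21/64 = 0.328125
Since 0.328125 <= 1, Kraft's inequality IS satisfied.
A prefix code with these lengths CAN exist.

Kraft sum = 0.328125. Satisfied.


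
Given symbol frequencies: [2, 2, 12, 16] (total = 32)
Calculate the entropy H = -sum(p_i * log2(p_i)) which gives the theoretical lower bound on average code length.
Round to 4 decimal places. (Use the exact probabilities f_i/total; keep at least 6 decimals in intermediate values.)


Per-symbol terms -p_i * log2(p_i) with p_i = f_i/32:
  p = 2/32 = 0.062500: log2(p) = -4.000000, -p*log2(p) = 0.250000
  p = 2/32 = 0.062500: log2(p) = -4.000000, -p*log2(p) = 0.250000
  p = 12/32 = 0.375000: log2(p) = -1.415037, -p*log2(p) = 0.530639
  p = 16/32 = 0.500000: log2(p) = -1.000000, -p*log2(p) = 0.500000
H = 0.250000 + 0.250000 + 0.530639 + 0.500000 = 1.530639

H = 1.5306 bits/symbol


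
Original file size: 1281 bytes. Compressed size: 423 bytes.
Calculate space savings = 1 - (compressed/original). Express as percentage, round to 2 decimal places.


ratio = compressed/original = 423/1281 = 0.330211
savings = 1 - ratio = 1 - 0.330211 = 0.669789
as a percentage: 0.669789 * 100 = 66.98%

Space savings = 1 - 423/1281 = 66.98%


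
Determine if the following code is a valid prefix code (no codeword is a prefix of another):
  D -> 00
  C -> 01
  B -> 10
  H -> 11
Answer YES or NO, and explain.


Checking each pair (does one codeword prefix another?):
  D='00' vs C='01': no prefix
  D='00' vs B='10': no prefix
  D='00' vs H='11': no prefix
  C='01' vs D='00': no prefix
  C='01' vs B='10': no prefix
  C='01' vs H='11': no prefix
  B='10' vs D='00': no prefix
  B='10' vs C='01': no prefix
  B='10' vs H='11': no prefix
  H='11' vs D='00': no prefix
  H='11' vs C='01': no prefix
  H='11' vs B='10': no prefix
No violation found over all pairs.

YES -- this is a valid prefix code. No codeword is a prefix of any other codeword.


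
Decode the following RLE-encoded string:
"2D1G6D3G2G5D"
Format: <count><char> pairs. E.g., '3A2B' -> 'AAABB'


Expanding each <count><char> pair:
  2D -> 'DD'
  1G -> 'G'
  6D -> 'DDDDDD'
  3G -> 'GGG'
  2G -> 'GG'
  5D -> 'DDDDD'

Decoded = DDGDDDDDDGGGGGDDDDD


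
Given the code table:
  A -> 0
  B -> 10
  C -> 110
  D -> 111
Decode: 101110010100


Decoding:
10 -> B
111 -> D
0 -> A
0 -> A
10 -> B
10 -> B
0 -> A


Result: BDAABBA


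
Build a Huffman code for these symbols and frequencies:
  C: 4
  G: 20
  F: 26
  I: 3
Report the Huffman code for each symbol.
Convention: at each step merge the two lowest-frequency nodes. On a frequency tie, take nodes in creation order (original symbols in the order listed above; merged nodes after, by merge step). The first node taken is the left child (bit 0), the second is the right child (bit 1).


Huffman tree construction:
Step 1: Merge I(3) + C(4) = 7
Step 2: Merge (I+C)(7) + G(20) = 27
Step 3: Merge F(26) + ((I+C)+G)(27) = 53
Read each symbol's code off the tree from the root (left child = 0, right child = 1).

Codes:
  C: 101 (length 3)
  G: 11 (length 2)
  F: 0 (length 1)
  I: 100 (length 3)
Average code length: 87/53 = 1.6415 bits/symbol


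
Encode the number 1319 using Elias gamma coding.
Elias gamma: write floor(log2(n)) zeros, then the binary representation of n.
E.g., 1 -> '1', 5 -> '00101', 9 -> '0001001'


num_bits = floor(log2(1319)) + 1 = 11
leading_zeros = num_bits - 1 = 10
binary(1319) = 10100100111

Elias gamma(1319) = '0000000000' + '10100100111' = 000000000010100100111 (21 bits)


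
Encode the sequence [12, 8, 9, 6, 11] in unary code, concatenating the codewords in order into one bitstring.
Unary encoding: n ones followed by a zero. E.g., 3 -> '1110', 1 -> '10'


Encode each number as n ones followed by a terminating 0:
  12 -> 1111111111110 (13 bits)
  8 -> 111111110 (9 bits)
  9 -> 1111111110 (10 bits)
  6 -> 1111110 (7 bits)
  11 -> 111111111110 (12 bits)
Total length = 13 + 9 + 10 + 7 + 12 = 51 bits.

Unary([12, 8, 9, 6, 11]) = 111111111111011111111011111111101111110111111111110 (51 bits)


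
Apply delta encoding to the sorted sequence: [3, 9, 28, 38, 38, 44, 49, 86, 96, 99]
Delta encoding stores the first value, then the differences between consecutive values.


First value: 3
Deltas:
  9 - 3 = 6
  28 - 9 = 19
  38 - 28 = 10
  38 - 38 = 0
  44 - 38 = 6
  49 - 44 = 5
  86 - 49 = 37
  96 - 86 = 10
  99 - 96 = 3


Delta encoded: [3, 6, 19, 10, 0, 6, 5, 37, 10, 3]


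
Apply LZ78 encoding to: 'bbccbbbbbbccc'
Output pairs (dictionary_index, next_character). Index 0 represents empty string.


LZ78 encoding steps:
Dictionary: {0: ''}
Step 1: w='' (idx 0), next='b' -> output (0, 'b'), add 'b' as idx 1
Step 2: w='b' (idx 1), next='c' -> output (1, 'c'), add 'bc' as idx 2
Step 3: w='' (idx 0), next='c' -> output (0, 'c'), add 'c' as idx 3
Step 4: w='b' (idx 1), next='b' -> output (1, 'b'), add 'bb' as idx 4
Step 5: w='bb' (idx 4), next='b' -> output (4, 'b'), add 'bbb' as idx 5
Step 6: w='bc' (idx 2), next='c' -> output (2, 'c'), add 'bcc' as idx 6
Step 7: w='c' (idx 3), end of input -> output (3, '')


Encoded: [(0, 'b'), (1, 'c'), (0, 'c'), (1, 'b'), (4, 'b'), (2, 'c'), (3, '')]


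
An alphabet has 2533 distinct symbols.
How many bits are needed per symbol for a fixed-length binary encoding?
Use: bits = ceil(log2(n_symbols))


log2(2533) = 11.3066
Bracket: 2^11 = 2048 < 2533 <= 2^12 = 4096
So ceil(log2(2533)) = 12

bits = ceil(log2(2533)) = ceil(11.3066) = 12 bits


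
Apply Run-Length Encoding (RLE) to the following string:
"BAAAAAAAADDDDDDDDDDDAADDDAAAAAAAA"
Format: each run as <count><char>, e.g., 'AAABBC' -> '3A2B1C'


Scanning runs left to right:
  i=0: run of 'B' x 1 -> '1B'
  i=1: run of 'A' x 8 -> '8A'
  i=9: run of 'D' x 11 -> '11D'
  i=20: run of 'A' x 2 -> '2A'
  i=22: run of 'D' x 3 -> '3D'
  i=25: run of 'A' x 8 -> '8A'

RLE = 1B8A11D2A3D8A


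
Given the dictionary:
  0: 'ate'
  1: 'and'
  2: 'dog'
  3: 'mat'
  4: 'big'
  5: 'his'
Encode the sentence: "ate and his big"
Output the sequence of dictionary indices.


Look up each word in the dictionary:
  'ate' -> 0
  'and' -> 1
  'his' -> 5
  'big' -> 4

Encoded: [0, 1, 5, 4]


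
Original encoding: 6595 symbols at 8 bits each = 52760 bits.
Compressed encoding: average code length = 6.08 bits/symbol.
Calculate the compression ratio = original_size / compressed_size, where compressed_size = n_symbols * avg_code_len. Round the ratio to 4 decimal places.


original_size = n_symbols * orig_bits = 6595 * 8 = 52760 bits
compressed_size = n_symbols * avg_code_len = 6595 * 6.08 = 40097.6 bits
ratio = original_size / compressed_size = 52760 / 40097.6 = 1.3158

Compression ratio = 1.3158


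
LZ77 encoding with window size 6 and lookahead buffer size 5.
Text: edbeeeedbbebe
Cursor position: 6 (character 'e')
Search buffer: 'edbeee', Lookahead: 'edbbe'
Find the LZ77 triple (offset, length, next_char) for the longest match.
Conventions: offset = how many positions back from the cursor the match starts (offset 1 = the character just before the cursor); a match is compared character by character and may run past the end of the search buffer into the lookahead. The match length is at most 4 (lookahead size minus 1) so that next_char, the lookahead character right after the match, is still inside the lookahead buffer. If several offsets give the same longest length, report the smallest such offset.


Try each offset into the search buffer:
  offset=1 (pos 5, char 'e'): match length 1
  offset=2 (pos 4, char 'e'): match length 1
  offset=3 (pos 3, char 'e'): match length 1
  offset=4 (pos 2, char 'b'): match length 0
  offset=5 (pos 1, char 'd'): match length 0
  offset=6 (pos 0, char 'e'): match length 3
Longest match has length 3 at offset 6.
next_char = character at position 6 + 3 = 9 -> 'b'

Best match: offset=6, length=3 (matching 'edb' starting at position 0)
LZ77 triple: (6, 3, 'b')


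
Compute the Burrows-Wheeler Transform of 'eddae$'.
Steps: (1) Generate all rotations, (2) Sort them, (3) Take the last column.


Rotations (sorted):
  0: $eddae -> last char: e
  1: ae$edd -> last char: d
  2: dae$ed -> last char: d
  3: ddae$e -> last char: e
  4: e$edda -> last char: a
  5: eddae$ -> last char: $


BWT = eddea$


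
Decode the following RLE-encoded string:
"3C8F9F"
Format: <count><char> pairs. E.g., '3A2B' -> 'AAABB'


Expanding each <count><char> pair:
  3C -> 'CCC'
  8F -> 'FFFFFFFF'
  9F -> 'FFFFFFFFF'

Decoded = CCCFFFFFFFFFFFFFFFFF


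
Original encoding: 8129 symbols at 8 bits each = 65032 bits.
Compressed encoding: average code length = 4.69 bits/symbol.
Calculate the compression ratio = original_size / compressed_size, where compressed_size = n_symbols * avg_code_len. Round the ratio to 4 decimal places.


original_size = n_symbols * orig_bits = 8129 * 8 = 65032 bits
compressed_size = n_symbols * avg_code_len = 8129 * 4.69 = 38125.01 bits
ratio = original_size / compressed_size = 65032 / 38125.01 = 1.7058

Compression ratio = 1.7058


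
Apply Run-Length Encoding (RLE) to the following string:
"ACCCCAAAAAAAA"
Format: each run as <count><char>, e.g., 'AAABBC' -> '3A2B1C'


Scanning runs left to right:
  i=0: run of 'A' x 1 -> '1A'
  i=1: run of 'C' x 4 -> '4C'
  i=5: run of 'A' x 8 -> '8A'

RLE = 1A4C8A


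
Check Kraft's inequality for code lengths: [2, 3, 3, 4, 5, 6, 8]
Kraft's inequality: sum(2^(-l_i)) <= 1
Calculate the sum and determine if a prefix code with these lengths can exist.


Sum = 2^(-2) + 2^(-3) + 2^(-3) + 2^(-4) + 2^(-5) + 2^(-6) + 2^(-8)
    = 0.25 + 0.125 + 0.125 + 0.0625 + 0.03125 + 0.015625 + 0.00390625
    = 157/256 = 0.61328125
Since 0.61328125 <= 1, Kraft's inequality IS satisfied.
A prefix code with these lengths CAN exist.

Kraft sum = 0.61328125. Satisfied.


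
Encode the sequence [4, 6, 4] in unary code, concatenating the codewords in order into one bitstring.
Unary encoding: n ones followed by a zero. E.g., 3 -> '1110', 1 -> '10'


Encode each number as n ones followed by a terminating 0:
  4 -> 11110 (5 bits)
  6 -> 1111110 (7 bits)
  4 -> 11110 (5 bits)
Total length = 5 + 7 + 5 = 17 bits.

Unary([4, 6, 4]) = 11110111111011110 (17 bits)


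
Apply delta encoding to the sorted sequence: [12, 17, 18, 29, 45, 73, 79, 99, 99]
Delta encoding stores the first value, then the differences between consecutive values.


First value: 12
Deltas:
  17 - 12 = 5
  18 - 17 = 1
  29 - 18 = 11
  45 - 29 = 16
  73 - 45 = 28
  79 - 73 = 6
  99 - 79 = 20
  99 - 99 = 0


Delta encoded: [12, 5, 1, 11, 16, 28, 6, 20, 0]


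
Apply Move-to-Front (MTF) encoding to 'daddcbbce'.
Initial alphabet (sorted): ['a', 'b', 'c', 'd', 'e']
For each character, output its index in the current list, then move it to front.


MTF encoding:
'd': index 3 in ['a', 'b', 'c', 'd', 'e'] -> ['d', 'a', 'b', 'c', 'e']
'a': index 1 in ['d', 'a', 'b', 'c', 'e'] -> ['a', 'd', 'b', 'c', 'e']
'd': index 1 in ['a', 'd', 'b', 'c', 'e'] -> ['d', 'a', 'b', 'c', 'e']
'd': index 0 in ['d', 'a', 'b', 'c', 'e'] -> ['d', 'a', 'b', 'c', 'e']
'c': index 3 in ['d', 'a', 'b', 'c', 'e'] -> ['c', 'd', 'a', 'b', 'e']
'b': index 3 in ['c', 'd', 'a', 'b', 'e'] -> ['b', 'c', 'd', 'a', 'e']
'b': index 0 in ['b', 'c', 'd', 'a', 'e'] -> ['b', 'c', 'd', 'a', 'e']
'c': index 1 in ['b', 'c', 'd', 'a', 'e'] -> ['c', 'b', 'd', 'a', 'e']
'e': index 4 in ['c', 'b', 'd', 'a', 'e'] -> ['e', 'c', 'b', 'd', 'a']


Output: [3, 1, 1, 0, 3, 3, 0, 1, 4]


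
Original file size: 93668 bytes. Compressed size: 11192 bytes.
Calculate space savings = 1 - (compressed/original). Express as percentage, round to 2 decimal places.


ratio = compressed/original = 11192/93668 = 0.119486
savings = 1 - ratio = 1 - 0.119486 = 0.880514
as a percentage: 0.880514 * 100 = 88.05%

Space savings = 1 - 11192/93668 = 88.05%


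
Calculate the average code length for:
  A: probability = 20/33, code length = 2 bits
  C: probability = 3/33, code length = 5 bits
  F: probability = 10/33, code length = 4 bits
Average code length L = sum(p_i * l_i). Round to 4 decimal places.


Weighted contributions p_i * l_i:
  A: (20/33) * 2 = 40/33
  C: (3/33) * 5 = 15/33
  F: (10/33) * 4 = 40/33
Sum = (40 + 15 + 40)/33 = 95/33

L = 95/33 = 2.8788 bits/symbol


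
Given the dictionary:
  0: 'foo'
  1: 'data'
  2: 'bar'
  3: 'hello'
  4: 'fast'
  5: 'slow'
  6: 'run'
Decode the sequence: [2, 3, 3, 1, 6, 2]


Look up each index in the dictionary:
  2 -> 'bar'
  3 -> 'hello'
  3 -> 'hello'
  1 -> 'data'
  6 -> 'run'
  2 -> 'bar'

Decoded: "bar hello hello data run bar"


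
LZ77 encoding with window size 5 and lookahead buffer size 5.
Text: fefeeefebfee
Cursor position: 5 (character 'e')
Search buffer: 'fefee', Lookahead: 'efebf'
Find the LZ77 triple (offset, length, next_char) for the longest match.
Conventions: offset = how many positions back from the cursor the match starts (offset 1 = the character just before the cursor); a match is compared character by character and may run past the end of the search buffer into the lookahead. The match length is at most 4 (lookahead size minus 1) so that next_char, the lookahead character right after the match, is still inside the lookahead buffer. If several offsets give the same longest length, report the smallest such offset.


Try each offset into the search buffer:
  offset=1 (pos 4, char 'e'): match length 1
  offset=2 (pos 3, char 'e'): match length 1
  offset=3 (pos 2, char 'f'): match length 0
  offset=4 (pos 1, char 'e'): match length 3
  offset=5 (pos 0, char 'f'): match length 0
Longest match has length 3 at offset 4.
next_char = character at position 5 + 3 = 8 -> 'b'

Best match: offset=4, length=3 (matching 'efe' starting at position 1)
LZ77 triple: (4, 3, 'b')


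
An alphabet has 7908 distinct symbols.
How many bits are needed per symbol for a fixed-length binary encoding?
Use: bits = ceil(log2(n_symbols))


log2(7908) = 12.9491
Bracket: 2^12 = 4096 < 7908 <= 2^13 = 8192
So ceil(log2(7908)) = 13

bits = ceil(log2(7908)) = ceil(12.9491) = 13 bits


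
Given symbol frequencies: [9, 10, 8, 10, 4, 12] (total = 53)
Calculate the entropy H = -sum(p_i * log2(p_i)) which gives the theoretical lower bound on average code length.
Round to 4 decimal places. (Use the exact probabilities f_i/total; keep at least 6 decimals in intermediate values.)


Per-symbol terms -p_i * log2(p_i) with p_i = f_i/53:
  p = 9/53 = 0.169811: log2(p) = -2.557995, -p*log2(p) = 0.434377
  p = 10/53 = 0.188679: log2(p) = -2.405992, -p*log2(p) = 0.453961
  p = 8/53 = 0.150943: log2(p) = -2.727920, -p*log2(p) = 0.411762
  p = 10/53 = 0.188679: log2(p) = -2.405992, -p*log2(p) = 0.453961
  p = 4/53 = 0.075472: log2(p) = -3.727920, -p*log2(p) = 0.281352
  p = 12/53 = 0.226415: log2(p) = -2.142958, -p*log2(p) = 0.485198
H = 0.434377 + 0.453961 + 0.411762 + 0.453961 + 0.281352 + 0.485198 = 2.520611

H = 2.5206 bits/symbol


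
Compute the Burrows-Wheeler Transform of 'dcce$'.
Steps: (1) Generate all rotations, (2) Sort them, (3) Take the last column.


Rotations (sorted):
  0: $dcce -> last char: e
  1: cce$d -> last char: d
  2: ce$dc -> last char: c
  3: dcce$ -> last char: $
  4: e$dcc -> last char: c


BWT = edc$c


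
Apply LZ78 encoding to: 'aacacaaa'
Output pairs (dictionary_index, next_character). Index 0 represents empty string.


LZ78 encoding steps:
Dictionary: {0: ''}
Step 1: w='' (idx 0), next='a' -> output (0, 'a'), add 'a' as idx 1
Step 2: w='a' (idx 1), next='c' -> output (1, 'c'), add 'ac' as idx 2
Step 3: w='ac' (idx 2), next='a' -> output (2, 'a'), add 'aca' as idx 3
Step 4: w='a' (idx 1), next='a' -> output (1, 'a'), add 'aa' as idx 4


Encoded: [(0, 'a'), (1, 'c'), (2, 'a'), (1, 'a')]


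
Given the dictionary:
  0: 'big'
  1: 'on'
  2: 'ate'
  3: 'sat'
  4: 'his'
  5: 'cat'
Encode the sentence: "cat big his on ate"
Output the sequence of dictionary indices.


Look up each word in the dictionary:
  'cat' -> 5
  'big' -> 0
  'his' -> 4
  'on' -> 1
  'ate' -> 2

Encoded: [5, 0, 4, 1, 2]


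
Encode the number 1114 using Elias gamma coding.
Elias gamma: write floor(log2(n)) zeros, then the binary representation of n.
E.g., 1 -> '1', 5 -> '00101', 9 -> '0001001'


num_bits = floor(log2(1114)) + 1 = 11
leading_zeros = num_bits - 1 = 10
binary(1114) = 10001011010

Elias gamma(1114) = '0000000000' + '10001011010' = 000000000010001011010 (21 bits)


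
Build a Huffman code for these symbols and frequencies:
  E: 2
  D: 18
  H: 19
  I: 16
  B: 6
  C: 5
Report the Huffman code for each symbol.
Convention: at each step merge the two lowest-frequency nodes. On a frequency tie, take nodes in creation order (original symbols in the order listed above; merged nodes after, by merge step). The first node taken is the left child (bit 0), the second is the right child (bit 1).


Huffman tree construction:
Step 1: Merge E(2) + C(5) = 7
Step 2: Merge B(6) + (E+C)(7) = 13
Step 3: Merge (B+(E+C))(13) + I(16) = 29
Step 4: Merge D(18) + H(19) = 37
Step 5: Merge ((B+(E+C))+I)(29) + (D+H)(37) = 66
Read each symbol's code off the tree from the root (left child = 0, right child = 1).

Codes:
  E: 0010 (length 4)
  D: 10 (length 2)
  H: 11 (length 2)
  I: 01 (length 2)
  B: 000 (length 3)
  C: 0011 (length 4)
Average code length: 152/66 = 2.3030 bits/symbol


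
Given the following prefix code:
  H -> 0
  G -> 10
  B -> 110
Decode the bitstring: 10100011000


Decoding step by step:
Bits 10 -> G
Bits 10 -> G
Bits 0 -> H
Bits 0 -> H
Bits 110 -> B
Bits 0 -> H
Bits 0 -> H


Decoded message: GGHHBHH


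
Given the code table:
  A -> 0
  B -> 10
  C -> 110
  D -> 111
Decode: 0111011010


Decoding:
0 -> A
111 -> D
0 -> A
110 -> C
10 -> B


Result: ADACB


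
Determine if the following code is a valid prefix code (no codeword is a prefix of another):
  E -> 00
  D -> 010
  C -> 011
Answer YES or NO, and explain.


Checking each pair (does one codeword prefix another?):
  E='00' vs D='010': no prefix
  E='00' vs C='011': no prefix
  D='010' vs E='00': no prefix
  D='010' vs C='011': no prefix
  C='011' vs E='00': no prefix
  C='011' vs D='010': no prefix
No violation found over all pairs.

YES -- this is a valid prefix code. No codeword is a prefix of any other codeword.


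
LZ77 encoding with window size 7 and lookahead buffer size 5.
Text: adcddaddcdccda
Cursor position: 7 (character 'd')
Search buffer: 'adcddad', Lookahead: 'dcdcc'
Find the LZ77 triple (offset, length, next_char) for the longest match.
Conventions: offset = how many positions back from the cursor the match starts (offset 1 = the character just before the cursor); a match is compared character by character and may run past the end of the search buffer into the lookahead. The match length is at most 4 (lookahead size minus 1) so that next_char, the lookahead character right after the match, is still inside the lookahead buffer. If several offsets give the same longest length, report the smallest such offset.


Try each offset into the search buffer:
  offset=1 (pos 6, char 'd'): match length 1
  offset=2 (pos 5, char 'a'): match length 0
  offset=3 (pos 4, char 'd'): match length 1
  offset=4 (pos 3, char 'd'): match length 1
  offset=5 (pos 2, char 'c'): match length 0
  offset=6 (pos 1, char 'd'): match length 3
  offset=7 (pos 0, char 'a'): match length 0
Longest match has length 3 at offset 6.
next_char = character at position 7 + 3 = 10 -> 'c'

Best match: offset=6, length=3 (matching 'dcd' starting at position 1)
LZ77 triple: (6, 3, 'c')


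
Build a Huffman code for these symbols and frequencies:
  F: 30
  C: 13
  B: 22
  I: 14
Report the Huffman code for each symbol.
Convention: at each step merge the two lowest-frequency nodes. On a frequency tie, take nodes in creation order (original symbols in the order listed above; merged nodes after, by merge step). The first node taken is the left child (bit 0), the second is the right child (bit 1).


Huffman tree construction:
Step 1: Merge C(13) + I(14) = 27
Step 2: Merge B(22) + (C+I)(27) = 49
Step 3: Merge F(30) + (B+(C+I))(49) = 79
Read each symbol's code off the tree from the root (left child = 0, right child = 1).

Codes:
  F: 0 (length 1)
  C: 110 (length 3)
  B: 10 (length 2)
  I: 111 (length 3)
Average code length: 155/79 = 1.9620 bits/symbol


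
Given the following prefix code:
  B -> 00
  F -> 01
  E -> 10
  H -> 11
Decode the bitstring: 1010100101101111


Decoding step by step:
Bits 10 -> E
Bits 10 -> E
Bits 10 -> E
Bits 01 -> F
Bits 01 -> F
Bits 10 -> E
Bits 11 -> H
Bits 11 -> H


Decoded message: EEEFFEHH


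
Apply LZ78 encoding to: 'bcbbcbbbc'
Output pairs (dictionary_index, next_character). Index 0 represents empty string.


LZ78 encoding steps:
Dictionary: {0: ''}
Step 1: w='' (idx 0), next='b' -> output (0, 'b'), add 'b' as idx 1
Step 2: w='' (idx 0), next='c' -> output (0, 'c'), add 'c' as idx 2
Step 3: w='b' (idx 1), next='b' -> output (1, 'b'), add 'bb' as idx 3
Step 4: w='c' (idx 2), next='b' -> output (2, 'b'), add 'cb' as idx 4
Step 5: w='bb' (idx 3), next='c' -> output (3, 'c'), add 'bbc' as idx 5


Encoded: [(0, 'b'), (0, 'c'), (1, 'b'), (2, 'b'), (3, 'c')]


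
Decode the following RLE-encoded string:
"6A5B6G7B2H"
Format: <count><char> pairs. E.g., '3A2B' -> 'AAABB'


Expanding each <count><char> pair:
  6A -> 'AAAAAA'
  5B -> 'BBBBB'
  6G -> 'GGGGGG'
  7B -> 'BBBBBBB'
  2H -> 'HH'

Decoded = AAAAAABBBBBGGGGGGBBBBBBBHH


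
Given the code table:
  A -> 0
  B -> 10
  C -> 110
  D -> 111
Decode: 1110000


Decoding:
111 -> D
0 -> A
0 -> A
0 -> A
0 -> A


Result: DAAAA


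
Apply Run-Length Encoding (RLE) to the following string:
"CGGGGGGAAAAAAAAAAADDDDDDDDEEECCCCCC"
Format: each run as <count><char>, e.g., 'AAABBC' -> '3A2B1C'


Scanning runs left to right:
  i=0: run of 'C' x 1 -> '1C'
  i=1: run of 'G' x 6 -> '6G'
  i=7: run of 'A' x 11 -> '11A'
  i=18: run of 'D' x 8 -> '8D'
  i=26: run of 'E' x 3 -> '3E'
  i=29: run of 'C' x 6 -> '6C'

RLE = 1C6G11A8D3E6C


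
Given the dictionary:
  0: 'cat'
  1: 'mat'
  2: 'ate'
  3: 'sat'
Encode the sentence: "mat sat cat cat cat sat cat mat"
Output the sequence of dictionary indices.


Look up each word in the dictionary:
  'mat' -> 1
  'sat' -> 3
  'cat' -> 0
  'cat' -> 0
  'cat' -> 0
  'sat' -> 3
  'cat' -> 0
  'mat' -> 1

Encoded: [1, 3, 0, 0, 0, 3, 0, 1]


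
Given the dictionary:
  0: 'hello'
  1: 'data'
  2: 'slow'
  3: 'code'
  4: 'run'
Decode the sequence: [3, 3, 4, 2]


Look up each index in the dictionary:
  3 -> 'code'
  3 -> 'code'
  4 -> 'run'
  2 -> 'slow'

Decoded: "code code run slow"


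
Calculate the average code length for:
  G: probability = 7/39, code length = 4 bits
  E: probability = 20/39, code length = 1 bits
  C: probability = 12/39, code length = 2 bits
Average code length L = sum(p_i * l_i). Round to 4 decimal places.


Weighted contributions p_i * l_i:
  G: (7/39) * 4 = 28/39
  E: (20/39) * 1 = 20/39
  C: (12/39) * 2 = 24/39
Sum = (28 + 20 + 24)/39 = 72/39

L = 72/39 = 1.8462 bits/symbol


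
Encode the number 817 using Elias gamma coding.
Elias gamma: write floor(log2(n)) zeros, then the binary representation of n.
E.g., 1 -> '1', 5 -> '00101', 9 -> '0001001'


num_bits = floor(log2(817)) + 1 = 10
leading_zeros = num_bits - 1 = 9
binary(817) = 1100110001

Elias gamma(817) = '000000000' + '1100110001' = 0000000001100110001 (19 bits)


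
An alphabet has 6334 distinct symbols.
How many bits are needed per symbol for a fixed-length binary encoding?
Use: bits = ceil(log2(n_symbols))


log2(6334) = 12.6289
Bracket: 2^12 = 4096 < 6334 <= 2^13 = 8192
So ceil(log2(6334)) = 13

bits = ceil(log2(6334)) = ceil(12.6289) = 13 bits


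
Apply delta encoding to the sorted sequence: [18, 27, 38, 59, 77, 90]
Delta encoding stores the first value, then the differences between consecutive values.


First value: 18
Deltas:
  27 - 18 = 9
  38 - 27 = 11
  59 - 38 = 21
  77 - 59 = 18
  90 - 77 = 13


Delta encoded: [18, 9, 11, 21, 18, 13]


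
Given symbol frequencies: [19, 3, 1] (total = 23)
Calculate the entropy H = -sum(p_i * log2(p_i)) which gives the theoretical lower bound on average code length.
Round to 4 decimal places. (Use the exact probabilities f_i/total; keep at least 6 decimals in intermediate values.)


Per-symbol terms -p_i * log2(p_i) with p_i = f_i/23:
  p = 19/23 = 0.826087: log2(p) = -0.275634, -p*log2(p) = 0.227698
  p = 3/23 = 0.130435: log2(p) = -2.938599, -p*log2(p) = 0.383296
  p = 1/23 = 0.043478: log2(p) = -4.523562, -p*log2(p) = 0.196677
H = 0.227698 + 0.383296 + 0.196677 = 0.807671

H = 0.8077 bits/symbol


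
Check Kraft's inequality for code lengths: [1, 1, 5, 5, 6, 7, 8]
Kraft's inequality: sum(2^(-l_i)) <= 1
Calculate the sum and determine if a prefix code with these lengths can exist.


Sum = 2^(-1) + 2^(-1) + 2^(-5) + 2^(-5) + 2^(-6) + 2^(-7) + 2^(-8)
    = 0.5 + 0.5 + 0.03125 + 0.03125 + 0.015625 + 0.0078125 + 0.00390625
    = 279/256 = 1.08984375
Since 1.08984375 > 1, Kraft's inequality is NOT satisfied.
A prefix code with these lengths CANNOT exist.

Kraft sum = 1.08984375. Not satisfied.


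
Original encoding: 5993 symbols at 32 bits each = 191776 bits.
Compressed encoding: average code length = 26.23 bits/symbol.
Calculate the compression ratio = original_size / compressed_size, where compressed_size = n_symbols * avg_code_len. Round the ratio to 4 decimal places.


original_size = n_symbols * orig_bits = 5993 * 32 = 191776 bits
compressed_size = n_symbols * avg_code_len = 5993 * 26.23 = 157196.39 bits
ratio = original_size / compressed_size = 191776 / 157196.39 = 1.22

Compression ratio = 1.22


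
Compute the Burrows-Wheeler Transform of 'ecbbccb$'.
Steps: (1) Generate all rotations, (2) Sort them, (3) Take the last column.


Rotations (sorted):
  0: $ecbbccb -> last char: b
  1: b$ecbbcc -> last char: c
  2: bbccb$ec -> last char: c
  3: bccb$ecb -> last char: b
  4: cb$ecbbc -> last char: c
  5: cbbccb$e -> last char: e
  6: ccb$ecbb -> last char: b
  7: ecbbccb$ -> last char: $


BWT = bccbceb$


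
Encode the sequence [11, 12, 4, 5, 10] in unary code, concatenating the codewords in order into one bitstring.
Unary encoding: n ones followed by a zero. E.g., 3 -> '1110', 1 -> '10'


Encode each number as n ones followed by a terminating 0:
  11 -> 111111111110 (12 bits)
  12 -> 1111111111110 (13 bits)
  4 -> 11110 (5 bits)
  5 -> 111110 (6 bits)
  10 -> 11111111110 (11 bits)
Total length = 12 + 13 + 5 + 6 + 11 = 47 bits.

Unary([11, 12, 4, 5, 10]) = 11111111111011111111111101111011111011111111110 (47 bits)


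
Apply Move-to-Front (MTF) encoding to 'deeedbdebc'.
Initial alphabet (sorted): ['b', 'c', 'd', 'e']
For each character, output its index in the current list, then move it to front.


MTF encoding:
'd': index 2 in ['b', 'c', 'd', 'e'] -> ['d', 'b', 'c', 'e']
'e': index 3 in ['d', 'b', 'c', 'e'] -> ['e', 'd', 'b', 'c']
'e': index 0 in ['e', 'd', 'b', 'c'] -> ['e', 'd', 'b', 'c']
'e': index 0 in ['e', 'd', 'b', 'c'] -> ['e', 'd', 'b', 'c']
'd': index 1 in ['e', 'd', 'b', 'c'] -> ['d', 'e', 'b', 'c']
'b': index 2 in ['d', 'e', 'b', 'c'] -> ['b', 'd', 'e', 'c']
'd': index 1 in ['b', 'd', 'e', 'c'] -> ['d', 'b', 'e', 'c']
'e': index 2 in ['d', 'b', 'e', 'c'] -> ['e', 'd', 'b', 'c']
'b': index 2 in ['e', 'd', 'b', 'c'] -> ['b', 'e', 'd', 'c']
'c': index 3 in ['b', 'e', 'd', 'c'] -> ['c', 'b', 'e', 'd']


Output: [2, 3, 0, 0, 1, 2, 1, 2, 2, 3]


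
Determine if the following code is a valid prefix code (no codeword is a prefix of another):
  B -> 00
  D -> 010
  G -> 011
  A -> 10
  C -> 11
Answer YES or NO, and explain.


Checking each pair (does one codeword prefix another?):
  B='00' vs D='010': no prefix
  B='00' vs G='011': no prefix
  B='00' vs A='10': no prefix
  B='00' vs C='11': no prefix
  D='010' vs B='00': no prefix
  D='010' vs G='011': no prefix
  D='010' vs A='10': no prefix
  D='010' vs C='11': no prefix
  G='011' vs B='00': no prefix
  G='011' vs D='010': no prefix
  G='011' vs A='10': no prefix
  G='011' vs C='11': no prefix
  A='10' vs B='00': no prefix
  A='10' vs D='010': no prefix
  A='10' vs G='011': no prefix
  A='10' vs C='11': no prefix
  C='11' vs B='00': no prefix
  C='11' vs D='010': no prefix
  C='11' vs G='011': no prefix
  C='11' vs A='10': no prefix
No violation found over all pairs.

YES -- this is a valid prefix code. No codeword is a prefix of any other codeword.
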